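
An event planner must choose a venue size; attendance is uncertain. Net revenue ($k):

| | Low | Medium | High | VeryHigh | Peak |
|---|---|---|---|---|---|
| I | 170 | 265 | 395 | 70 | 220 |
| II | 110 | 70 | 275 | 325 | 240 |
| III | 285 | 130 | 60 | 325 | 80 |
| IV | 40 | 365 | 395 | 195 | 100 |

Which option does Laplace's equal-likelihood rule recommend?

I

Row averages: I=224, II=204, III=176, IV=219
Highest average = 224 → I.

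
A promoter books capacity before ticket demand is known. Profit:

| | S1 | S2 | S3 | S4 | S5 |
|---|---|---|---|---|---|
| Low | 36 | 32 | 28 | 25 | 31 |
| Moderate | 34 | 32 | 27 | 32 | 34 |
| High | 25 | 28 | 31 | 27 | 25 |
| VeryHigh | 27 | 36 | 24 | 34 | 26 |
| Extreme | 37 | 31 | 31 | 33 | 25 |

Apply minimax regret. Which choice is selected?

Column bests: S1=37, S2=36, S3=31, S4=34, S5=34.
Low regrets: 1, 4, 3, 9, 3 → max 9
Moderate regrets: 3, 4, 4, 2, 0 → max 4
High regrets: 12, 8, 0, 7, 9 → max 12
VeryHigh regrets: 10, 0, 7, 0, 8 → max 10
Extreme regrets: 0, 5, 0, 1, 9 → max 9
Smallest max regret = 4 → Moderate.

Moderate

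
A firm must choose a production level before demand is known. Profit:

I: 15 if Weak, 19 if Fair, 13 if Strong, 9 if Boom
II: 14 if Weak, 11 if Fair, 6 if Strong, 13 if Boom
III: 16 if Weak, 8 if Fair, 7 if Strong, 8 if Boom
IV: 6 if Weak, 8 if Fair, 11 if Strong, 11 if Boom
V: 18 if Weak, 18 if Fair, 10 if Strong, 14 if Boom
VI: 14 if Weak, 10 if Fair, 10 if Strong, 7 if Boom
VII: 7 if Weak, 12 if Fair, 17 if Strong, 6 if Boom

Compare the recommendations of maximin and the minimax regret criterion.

Row minima: I=9, II=6, III=7, IV=6, V=10, VI=7, VII=6
Best worst-case = 10 → V.
Column bests: Weak=18, Fair=19, Strong=17, Boom=14.
I regrets: 3, 0, 4, 5 → max 5
II regrets: 4, 8, 11, 1 → max 11
III regrets: 2, 11, 10, 6 → max 11
IV regrets: 12, 11, 6, 3 → max 12
V regrets: 0, 1, 7, 0 → max 7
VI regrets: 4, 9, 7, 7 → max 9
VII regrets: 11, 7, 0, 8 → max 11
Smallest max regret = 5 → I.

maximin → V; minimax regret → I (disagree)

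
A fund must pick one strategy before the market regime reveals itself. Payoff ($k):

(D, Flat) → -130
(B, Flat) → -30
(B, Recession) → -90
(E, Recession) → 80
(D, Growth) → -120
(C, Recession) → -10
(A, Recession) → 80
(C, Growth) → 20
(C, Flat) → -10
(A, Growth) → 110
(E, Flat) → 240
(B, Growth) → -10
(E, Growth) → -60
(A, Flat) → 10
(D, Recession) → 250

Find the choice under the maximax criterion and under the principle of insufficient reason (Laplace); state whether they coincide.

Row maxima: A=110, B=-10, C=20, D=250, E=240
Best best-case = 250 → D.
Row averages: A=200/3, B=-130/3, C=0, D=0, E=260/3
Highest average = 260/3 → E.

maximax → D; laplace → E (disagree)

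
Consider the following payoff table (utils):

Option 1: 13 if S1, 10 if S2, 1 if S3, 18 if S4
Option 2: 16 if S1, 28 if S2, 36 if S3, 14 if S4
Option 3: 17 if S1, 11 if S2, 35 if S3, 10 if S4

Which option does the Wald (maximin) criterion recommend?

Option 2

Row minima: Option 1=1, Option 2=14, Option 3=10
Best worst-case = 14 → Option 2.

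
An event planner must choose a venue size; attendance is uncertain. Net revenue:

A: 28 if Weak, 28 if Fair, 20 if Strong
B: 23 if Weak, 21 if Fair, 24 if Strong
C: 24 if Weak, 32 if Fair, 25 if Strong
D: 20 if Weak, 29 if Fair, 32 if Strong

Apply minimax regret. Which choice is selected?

Column bests: Weak=28, Fair=32, Strong=32.
A regrets: 0, 4, 12 → max 12
B regrets: 5, 11, 8 → max 11
C regrets: 4, 0, 7 → max 7
D regrets: 8, 3, 0 → max 8
Smallest max regret = 7 → C.

C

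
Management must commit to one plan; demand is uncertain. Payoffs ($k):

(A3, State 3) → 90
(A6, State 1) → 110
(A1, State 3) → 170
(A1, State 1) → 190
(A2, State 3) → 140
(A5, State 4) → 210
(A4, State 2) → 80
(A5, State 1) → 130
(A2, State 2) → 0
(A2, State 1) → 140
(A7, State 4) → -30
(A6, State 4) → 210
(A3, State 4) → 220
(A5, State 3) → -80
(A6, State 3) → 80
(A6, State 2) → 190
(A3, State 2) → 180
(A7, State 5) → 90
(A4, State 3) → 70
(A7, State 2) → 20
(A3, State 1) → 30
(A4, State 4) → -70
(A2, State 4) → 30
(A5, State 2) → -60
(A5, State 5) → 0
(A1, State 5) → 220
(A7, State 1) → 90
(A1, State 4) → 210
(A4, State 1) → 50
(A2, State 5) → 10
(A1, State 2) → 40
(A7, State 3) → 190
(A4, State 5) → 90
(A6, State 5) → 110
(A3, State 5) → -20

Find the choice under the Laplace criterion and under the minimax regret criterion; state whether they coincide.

laplace → A1; minimax regret → A6 (disagree)

Row averages: A1=166, A2=64, A3=100, A4=44, A5=40, A6=140, A7=72
Highest average = 166 → A1.
Column bests: State 1=190, State 2=190, State 3=190, State 4=220, State 5=220.
A1 regrets: 0, 150, 20, 10, 0 → max 150
A2 regrets: 50, 190, 50, 190, 210 → max 210
A3 regrets: 160, 10, 100, 0, 240 → max 240
A4 regrets: 140, 110, 120, 290, 130 → max 290
A5 regrets: 60, 250, 270, 10, 220 → max 270
A6 regrets: 80, 0, 110, 10, 110 → max 110
A7 regrets: 100, 170, 0, 250, 130 → max 250
Smallest max regret = 110 → A6.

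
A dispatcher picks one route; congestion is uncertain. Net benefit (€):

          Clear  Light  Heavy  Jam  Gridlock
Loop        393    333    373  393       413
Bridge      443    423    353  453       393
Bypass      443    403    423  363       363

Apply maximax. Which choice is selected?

Row maxima: Loop=413, Bridge=453, Bypass=443
Best best-case = 453 → Bridge.

Bridge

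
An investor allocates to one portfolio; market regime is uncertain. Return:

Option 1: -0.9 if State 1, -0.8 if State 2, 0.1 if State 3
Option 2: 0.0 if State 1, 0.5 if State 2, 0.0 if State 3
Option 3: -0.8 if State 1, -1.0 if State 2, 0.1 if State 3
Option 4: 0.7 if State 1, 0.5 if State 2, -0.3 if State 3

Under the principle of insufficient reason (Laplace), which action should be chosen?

Row averages: Option 1=-8/15, Option 2=1/6, Option 3=-17/30, Option 4=0.3
Highest average = 0.3 → Option 4.

Option 4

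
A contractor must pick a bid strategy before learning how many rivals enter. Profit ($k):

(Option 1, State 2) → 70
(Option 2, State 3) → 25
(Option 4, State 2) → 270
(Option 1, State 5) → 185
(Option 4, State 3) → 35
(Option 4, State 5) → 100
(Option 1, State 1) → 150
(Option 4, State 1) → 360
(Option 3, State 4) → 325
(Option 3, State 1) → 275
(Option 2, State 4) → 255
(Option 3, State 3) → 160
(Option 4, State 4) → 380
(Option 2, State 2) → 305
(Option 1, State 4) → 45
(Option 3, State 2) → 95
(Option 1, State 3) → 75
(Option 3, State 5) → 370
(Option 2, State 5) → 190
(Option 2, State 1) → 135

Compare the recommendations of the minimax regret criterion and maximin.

Column bests: State 1=360, State 2=305, State 3=160, State 4=380, State 5=370.
Option 1 regrets: 210, 235, 85, 335, 185 → max 335
Option 2 regrets: 225, 0, 135, 125, 180 → max 225
Option 3 regrets: 85, 210, 0, 55, 0 → max 210
Option 4 regrets: 0, 35, 125, 0, 270 → max 270
Smallest max regret = 210 → Option 3.
Row minima: Option 1=45, Option 2=25, Option 3=95, Option 4=35
Best worst-case = 95 → Option 3.

minimax regret → Option 3; maximin → Option 3 (agree)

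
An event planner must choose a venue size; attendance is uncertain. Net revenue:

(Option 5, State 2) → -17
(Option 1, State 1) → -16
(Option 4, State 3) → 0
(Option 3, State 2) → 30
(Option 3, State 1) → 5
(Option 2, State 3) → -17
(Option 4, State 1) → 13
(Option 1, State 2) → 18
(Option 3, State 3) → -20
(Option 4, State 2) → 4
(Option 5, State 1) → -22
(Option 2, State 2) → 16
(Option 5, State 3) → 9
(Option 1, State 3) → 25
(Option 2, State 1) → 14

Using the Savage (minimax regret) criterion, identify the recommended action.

Option 4

Column bests: State 1=14, State 2=30, State 3=25.
Option 1 regrets: 30, 12, 0 → max 30
Option 2 regrets: 0, 14, 42 → max 42
Option 3 regrets: 9, 0, 45 → max 45
Option 4 regrets: 1, 26, 25 → max 26
Option 5 regrets: 36, 47, 16 → max 47
Smallest max regret = 26 → Option 4.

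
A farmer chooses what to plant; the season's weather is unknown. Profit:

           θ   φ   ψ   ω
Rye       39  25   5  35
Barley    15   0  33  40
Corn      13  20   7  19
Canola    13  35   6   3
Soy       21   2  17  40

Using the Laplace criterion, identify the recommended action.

Row averages: Rye=26, Barley=22, Corn=14.75, Canola=14.25, Soy=20
Highest average = 26 → Rye.

Rye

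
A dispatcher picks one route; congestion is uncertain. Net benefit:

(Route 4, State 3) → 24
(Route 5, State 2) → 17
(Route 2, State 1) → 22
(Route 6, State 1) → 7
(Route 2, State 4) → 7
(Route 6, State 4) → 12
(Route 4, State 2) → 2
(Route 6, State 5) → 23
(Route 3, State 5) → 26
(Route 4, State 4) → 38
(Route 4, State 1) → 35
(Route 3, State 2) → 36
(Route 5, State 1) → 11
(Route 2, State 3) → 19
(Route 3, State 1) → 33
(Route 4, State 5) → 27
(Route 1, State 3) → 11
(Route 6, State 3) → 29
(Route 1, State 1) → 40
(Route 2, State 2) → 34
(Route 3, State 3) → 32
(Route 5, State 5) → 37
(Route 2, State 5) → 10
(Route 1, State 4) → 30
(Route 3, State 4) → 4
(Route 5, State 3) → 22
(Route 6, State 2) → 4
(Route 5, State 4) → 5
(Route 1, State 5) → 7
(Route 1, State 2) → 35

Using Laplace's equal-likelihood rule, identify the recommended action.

Route 3

Row averages: Route 1=24.6, Route 2=18.4, Route 3=26.2, Route 4=25.2, Route 5=18.4, Route 6=15
Highest average = 26.2 → Route 3.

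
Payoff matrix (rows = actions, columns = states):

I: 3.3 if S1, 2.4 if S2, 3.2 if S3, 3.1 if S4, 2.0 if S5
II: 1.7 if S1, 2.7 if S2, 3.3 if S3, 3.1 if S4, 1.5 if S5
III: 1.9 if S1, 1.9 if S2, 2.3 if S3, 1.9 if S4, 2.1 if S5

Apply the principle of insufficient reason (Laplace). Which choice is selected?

Row averages: I=2.8, II=2.46, III=2.02
Highest average = 2.8 → I.

I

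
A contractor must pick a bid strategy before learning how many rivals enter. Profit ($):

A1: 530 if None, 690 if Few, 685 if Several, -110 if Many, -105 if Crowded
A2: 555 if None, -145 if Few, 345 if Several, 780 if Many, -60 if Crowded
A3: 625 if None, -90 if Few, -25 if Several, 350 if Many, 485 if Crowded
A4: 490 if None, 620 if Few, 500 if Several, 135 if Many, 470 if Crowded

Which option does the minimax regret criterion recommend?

Column bests: None=625, Few=690, Several=685, Many=780, Crowded=485.
A1 regrets: 95, 0, 0, 890, 590 → max 890
A2 regrets: 70, 835, 340, 0, 545 → max 835
A3 regrets: 0, 780, 710, 430, 0 → max 780
A4 regrets: 135, 70, 185, 645, 15 → max 645
Smallest max regret = 645 → A4.

A4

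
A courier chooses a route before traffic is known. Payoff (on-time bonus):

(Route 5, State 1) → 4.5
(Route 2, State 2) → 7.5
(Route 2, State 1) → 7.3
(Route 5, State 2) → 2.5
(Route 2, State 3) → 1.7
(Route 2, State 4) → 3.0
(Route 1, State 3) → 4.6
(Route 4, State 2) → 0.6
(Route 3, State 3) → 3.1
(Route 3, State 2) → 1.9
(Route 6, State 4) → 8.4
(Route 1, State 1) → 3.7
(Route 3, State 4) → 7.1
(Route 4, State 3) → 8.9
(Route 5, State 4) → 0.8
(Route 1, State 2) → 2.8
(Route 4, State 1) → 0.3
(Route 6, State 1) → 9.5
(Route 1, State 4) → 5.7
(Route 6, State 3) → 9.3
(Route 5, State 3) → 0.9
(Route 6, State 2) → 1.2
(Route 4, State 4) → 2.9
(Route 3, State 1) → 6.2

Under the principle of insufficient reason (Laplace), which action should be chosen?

Route 6

Row averages: Route 1=4.2, Route 2=4.875, Route 3=4.575, Route 4=3.175, Route 5=2.175, Route 6=7.1
Highest average = 7.1 → Route 6.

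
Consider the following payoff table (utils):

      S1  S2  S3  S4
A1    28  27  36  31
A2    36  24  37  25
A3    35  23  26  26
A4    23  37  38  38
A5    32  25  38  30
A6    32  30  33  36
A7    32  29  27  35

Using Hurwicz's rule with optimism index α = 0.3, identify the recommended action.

A1: 0.3·36 + 0.7·27 = 29.7
A2: 0.3·37 + 0.7·24 = 27.9
A3: 0.3·35 + 0.7·23 = 26.6
A4: 0.3·38 + 0.7·23 = 27.5
A5: 0.3·38 + 0.7·25 = 28.9
A6: 0.3·36 + 0.7·30 = 31.8
A7: 0.3·35 + 0.7·27 = 29.4
Highest Hurwicz score = 31.8 → A6.

A6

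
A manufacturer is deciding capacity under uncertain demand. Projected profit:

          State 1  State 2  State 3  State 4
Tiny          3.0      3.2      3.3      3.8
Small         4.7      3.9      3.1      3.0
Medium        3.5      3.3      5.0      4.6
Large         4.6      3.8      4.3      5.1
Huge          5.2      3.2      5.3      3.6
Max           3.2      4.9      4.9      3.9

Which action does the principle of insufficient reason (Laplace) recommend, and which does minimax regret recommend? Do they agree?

Row averages: Tiny=3.325, Small=3.675, Medium=4.1, Large=4.45, Huge=4.325, Max=4.225
Highest average = 4.45 → Large.
Column bests: State 1=5.2, State 2=4.9, State 3=5.3, State 4=5.1.
Tiny regrets: 2.2, 1.7, 2.0, 1.3 → max 2.2
Small regrets: 0.5, 1.0, 2.2, 2.1 → max 2.2
Medium regrets: 1.7, 1.6, 0.3, 0.5 → max 1.7
Large regrets: 0.6, 1.1, 1.0, 0.0 → max 1.1
Huge regrets: 0.0, 1.7, 0.0, 1.5 → max 1.7
Max regrets: 2.0, 0.0, 0.4, 1.2 → max 2.0
Smallest max regret = 1.1 → Large.

laplace → Large; minimax regret → Large (agree)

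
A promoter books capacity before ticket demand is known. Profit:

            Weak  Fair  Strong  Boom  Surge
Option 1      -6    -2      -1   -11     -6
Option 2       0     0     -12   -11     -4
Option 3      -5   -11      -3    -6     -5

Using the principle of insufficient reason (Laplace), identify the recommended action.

Row averages: Option 1=-5.2, Option 2=-5.4, Option 3=-6
Highest average = -5.2 → Option 1.

Option 1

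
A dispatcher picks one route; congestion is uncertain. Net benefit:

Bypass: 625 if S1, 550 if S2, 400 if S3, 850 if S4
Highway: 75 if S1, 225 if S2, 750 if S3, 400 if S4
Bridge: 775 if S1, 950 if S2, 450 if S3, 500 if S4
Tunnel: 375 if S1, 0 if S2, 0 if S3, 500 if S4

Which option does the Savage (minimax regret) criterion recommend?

Bridge

Column bests: S1=775, S2=950, S3=750, S4=850.
Bypass regrets: 150, 400, 350, 0 → max 400
Highway regrets: 700, 725, 0, 450 → max 725
Bridge regrets: 0, 0, 300, 350 → max 350
Tunnel regrets: 400, 950, 750, 350 → max 950
Smallest max regret = 350 → Bridge.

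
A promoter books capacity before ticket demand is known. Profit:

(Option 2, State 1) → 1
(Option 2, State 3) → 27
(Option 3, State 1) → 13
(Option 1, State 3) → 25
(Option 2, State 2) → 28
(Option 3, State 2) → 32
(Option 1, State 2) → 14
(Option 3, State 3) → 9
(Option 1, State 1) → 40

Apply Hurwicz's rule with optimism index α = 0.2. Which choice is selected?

Option 1

Option 1: 0.2·40 + 0.8·14 = 19.2
Option 2: 0.2·28 + 0.8·1 = 6.4
Option 3: 0.2·32 + 0.8·9 = 13.6
Highest Hurwicz score = 19.2 → Option 1.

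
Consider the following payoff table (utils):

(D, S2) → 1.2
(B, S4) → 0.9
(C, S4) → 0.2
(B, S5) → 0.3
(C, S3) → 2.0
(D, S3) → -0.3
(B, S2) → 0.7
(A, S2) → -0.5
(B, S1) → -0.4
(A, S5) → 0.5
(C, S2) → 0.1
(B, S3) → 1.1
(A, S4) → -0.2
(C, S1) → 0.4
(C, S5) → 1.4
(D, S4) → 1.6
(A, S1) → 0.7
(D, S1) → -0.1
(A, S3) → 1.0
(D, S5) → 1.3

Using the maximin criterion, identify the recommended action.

C

Row minima: A=-0.5, B=-0.4, C=0.1, D=-0.3
Best worst-case = 0.1 → C.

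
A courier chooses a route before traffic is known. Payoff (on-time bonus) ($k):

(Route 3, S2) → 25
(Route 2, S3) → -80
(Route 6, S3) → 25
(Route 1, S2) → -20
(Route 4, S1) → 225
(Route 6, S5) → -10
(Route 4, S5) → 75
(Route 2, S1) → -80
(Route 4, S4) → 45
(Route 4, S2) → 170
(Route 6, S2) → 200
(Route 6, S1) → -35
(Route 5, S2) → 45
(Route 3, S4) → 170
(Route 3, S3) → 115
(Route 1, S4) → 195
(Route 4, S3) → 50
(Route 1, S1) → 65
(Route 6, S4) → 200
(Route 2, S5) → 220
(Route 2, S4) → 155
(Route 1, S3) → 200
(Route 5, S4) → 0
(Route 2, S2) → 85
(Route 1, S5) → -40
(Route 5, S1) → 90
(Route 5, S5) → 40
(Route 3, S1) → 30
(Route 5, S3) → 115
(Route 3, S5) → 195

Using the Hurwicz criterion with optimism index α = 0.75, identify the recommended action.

Route 1: 0.75·200 + 0.25·(-40) = 140
Route 2: 0.75·220 + 0.25·(-80) = 145
Route 3: 0.75·195 + 0.25·25 = 152.5
Route 4: 0.75·225 + 0.25·45 = 180
Route 5: 0.75·115 + 0.25·0 = 86.25
Route 6: 0.75·200 + 0.25·(-35) = 141.25
Highest Hurwicz score = 180 → Route 4.

Route 4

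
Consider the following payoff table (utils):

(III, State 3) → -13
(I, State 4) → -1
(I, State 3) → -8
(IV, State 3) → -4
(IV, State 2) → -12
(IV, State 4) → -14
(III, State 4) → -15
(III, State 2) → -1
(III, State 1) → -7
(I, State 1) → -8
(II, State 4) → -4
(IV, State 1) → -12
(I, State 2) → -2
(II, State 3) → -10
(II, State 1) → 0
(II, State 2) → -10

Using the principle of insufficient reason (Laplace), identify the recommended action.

Row averages: I=-4.75, II=-6, III=-9, IV=-10.5
Highest average = -4.75 → I.

I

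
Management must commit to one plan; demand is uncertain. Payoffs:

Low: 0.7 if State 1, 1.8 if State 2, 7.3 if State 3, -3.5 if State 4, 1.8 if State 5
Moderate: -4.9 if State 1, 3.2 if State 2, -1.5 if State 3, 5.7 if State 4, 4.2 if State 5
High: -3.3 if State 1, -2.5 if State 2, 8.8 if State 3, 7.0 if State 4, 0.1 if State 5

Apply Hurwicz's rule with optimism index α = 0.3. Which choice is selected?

High

Low: 0.3·7.3 + 0.7·(-3.5) = -0.26
Moderate: 0.3·5.7 + 0.7·(-4.9) = -1.72
High: 0.3·8.8 + 0.7·(-3.3) = 0.33
Highest Hurwicz score = 0.33 → High.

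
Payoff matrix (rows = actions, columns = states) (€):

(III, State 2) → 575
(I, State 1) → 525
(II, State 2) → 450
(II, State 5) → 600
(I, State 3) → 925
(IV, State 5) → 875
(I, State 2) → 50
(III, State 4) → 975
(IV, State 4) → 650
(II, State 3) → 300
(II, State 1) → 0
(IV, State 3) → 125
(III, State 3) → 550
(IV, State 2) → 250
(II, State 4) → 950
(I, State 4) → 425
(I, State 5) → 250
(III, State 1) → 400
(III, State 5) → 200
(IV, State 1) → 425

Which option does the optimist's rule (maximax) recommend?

III

Row maxima: I=925, II=950, III=975, IV=875
Best best-case = 975 → III.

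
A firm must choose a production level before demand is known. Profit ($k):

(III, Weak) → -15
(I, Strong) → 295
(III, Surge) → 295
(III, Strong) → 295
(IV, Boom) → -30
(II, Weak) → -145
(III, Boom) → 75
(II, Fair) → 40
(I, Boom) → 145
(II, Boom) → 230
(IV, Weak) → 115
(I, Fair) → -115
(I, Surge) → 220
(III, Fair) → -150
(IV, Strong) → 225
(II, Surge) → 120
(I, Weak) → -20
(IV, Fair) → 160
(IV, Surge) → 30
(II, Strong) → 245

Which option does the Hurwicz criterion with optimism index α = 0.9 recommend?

I

I: 0.9·295 + 0.1·(-115) = 254
II: 0.9·245 + 0.1·(-145) = 206
III: 0.9·295 + 0.1·(-150) = 250.5
IV: 0.9·225 + 0.1·(-30) = 199.5
Highest Hurwicz score = 254 → I.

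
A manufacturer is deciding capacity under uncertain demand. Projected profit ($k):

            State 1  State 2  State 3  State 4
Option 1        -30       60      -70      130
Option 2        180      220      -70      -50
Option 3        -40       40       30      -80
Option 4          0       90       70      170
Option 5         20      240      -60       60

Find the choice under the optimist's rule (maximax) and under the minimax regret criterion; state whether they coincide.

maximax → Option 5; minimax regret → Option 5 (agree)

Row maxima: Option 1=130, Option 2=220, Option 3=40, Option 4=170, Option 5=240
Best best-case = 240 → Option 5.
Column bests: State 1=180, State 2=240, State 3=70, State 4=170.
Option 1 regrets: 210, 180, 140, 40 → max 210
Option 2 regrets: 0, 20, 140, 220 → max 220
Option 3 regrets: 220, 200, 40, 250 → max 250
Option 4 regrets: 180, 150, 0, 0 → max 180
Option 5 regrets: 160, 0, 130, 110 → max 160
Smallest max regret = 160 → Option 5.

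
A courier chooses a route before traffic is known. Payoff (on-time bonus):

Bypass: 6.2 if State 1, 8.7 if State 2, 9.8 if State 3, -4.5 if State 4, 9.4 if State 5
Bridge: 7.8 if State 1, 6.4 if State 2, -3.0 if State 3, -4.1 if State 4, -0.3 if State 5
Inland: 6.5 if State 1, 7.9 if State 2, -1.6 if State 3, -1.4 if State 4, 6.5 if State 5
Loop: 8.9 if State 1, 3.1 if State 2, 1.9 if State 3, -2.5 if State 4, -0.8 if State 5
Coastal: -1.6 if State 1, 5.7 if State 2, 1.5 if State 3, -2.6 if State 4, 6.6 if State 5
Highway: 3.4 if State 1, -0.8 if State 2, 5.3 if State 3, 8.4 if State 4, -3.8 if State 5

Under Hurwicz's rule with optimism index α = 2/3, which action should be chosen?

Bypass: 2/3·9.8 + 1/3·(-4.5) = 151/30
Bridge: 2/3·7.8 + 1/3·(-4.1) = 23/6
Inland: 2/3·7.9 + 1/3·(-1.6) = 71/15
Loop: 2/3·8.9 + 1/3·(-2.5) = 5.1
Coastal: 2/3·6.6 + 1/3·(-2.6) = 53/15
Highway: 2/3·8.4 + 1/3·(-3.8) = 13/3
Highest Hurwicz score = 5.1 → Loop.

Loop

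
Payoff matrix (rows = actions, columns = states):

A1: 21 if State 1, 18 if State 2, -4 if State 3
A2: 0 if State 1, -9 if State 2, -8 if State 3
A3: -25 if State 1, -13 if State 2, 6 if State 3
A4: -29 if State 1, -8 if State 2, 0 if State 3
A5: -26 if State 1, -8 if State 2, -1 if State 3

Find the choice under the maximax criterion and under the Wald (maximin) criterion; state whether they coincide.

Row maxima: A1=21, A2=0, A3=6, A4=0, A5=-1
Best best-case = 21 → A1.
Row minima: A1=-4, A2=-9, A3=-25, A4=-29, A5=-26
Best worst-case = -4 → A1.

maximax → A1; maximin → A1 (agree)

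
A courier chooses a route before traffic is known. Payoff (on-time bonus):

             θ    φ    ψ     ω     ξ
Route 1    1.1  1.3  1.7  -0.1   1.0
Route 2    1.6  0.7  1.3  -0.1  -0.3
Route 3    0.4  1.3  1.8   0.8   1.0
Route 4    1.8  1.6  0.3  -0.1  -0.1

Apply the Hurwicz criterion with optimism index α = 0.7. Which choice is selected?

Route 3

Route 1: 0.7·1.7 + 0.3·(-0.1) = 1.16
Route 2: 0.7·1.6 + 0.3·(-0.3) = 1.03
Route 3: 0.7·1.8 + 0.3·0.4 = 1.38
Route 4: 0.7·1.8 + 0.3·(-0.1) = 1.23
Highest Hurwicz score = 1.38 → Route 3.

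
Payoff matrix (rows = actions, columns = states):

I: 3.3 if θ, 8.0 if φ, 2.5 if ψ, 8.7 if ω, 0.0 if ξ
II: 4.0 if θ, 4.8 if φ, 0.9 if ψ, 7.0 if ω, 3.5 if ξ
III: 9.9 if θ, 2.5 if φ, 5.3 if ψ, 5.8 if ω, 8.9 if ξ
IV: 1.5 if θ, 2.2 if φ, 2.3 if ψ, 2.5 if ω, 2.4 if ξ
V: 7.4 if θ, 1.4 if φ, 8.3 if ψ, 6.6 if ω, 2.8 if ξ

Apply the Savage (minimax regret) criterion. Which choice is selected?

Column bests: θ=9.9, φ=8.0, ψ=8.3, ω=8.7, ξ=8.9.
I regrets: 6.6, 0.0, 5.8, 0.0, 8.9 → max 8.9
II regrets: 5.9, 3.2, 7.4, 1.7, 5.4 → max 7.4
III regrets: 0.0, 5.5, 3.0, 2.9, 0.0 → max 5.5
IV regrets: 8.4, 5.8, 6.0, 6.2, 6.5 → max 8.4
V regrets: 2.5, 6.6, 0.0, 2.1, 6.1 → max 6.6
Smallest max regret = 5.5 → III.

III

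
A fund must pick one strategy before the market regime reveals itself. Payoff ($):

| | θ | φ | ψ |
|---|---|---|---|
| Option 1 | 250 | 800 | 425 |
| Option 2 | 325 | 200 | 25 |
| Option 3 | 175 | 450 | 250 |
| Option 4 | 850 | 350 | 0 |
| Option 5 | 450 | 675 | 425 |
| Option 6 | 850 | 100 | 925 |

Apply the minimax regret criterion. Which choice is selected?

Column bests: θ=850, φ=800, ψ=925.
Option 1 regrets: 600, 0, 500 → max 600
Option 2 regrets: 525, 600, 900 → max 900
Option 3 regrets: 675, 350, 675 → max 675
Option 4 regrets: 0, 450, 925 → max 925
Option 5 regrets: 400, 125, 500 → max 500
Option 6 regrets: 0, 700, 0 → max 700
Smallest max regret = 500 → Option 5.

Option 5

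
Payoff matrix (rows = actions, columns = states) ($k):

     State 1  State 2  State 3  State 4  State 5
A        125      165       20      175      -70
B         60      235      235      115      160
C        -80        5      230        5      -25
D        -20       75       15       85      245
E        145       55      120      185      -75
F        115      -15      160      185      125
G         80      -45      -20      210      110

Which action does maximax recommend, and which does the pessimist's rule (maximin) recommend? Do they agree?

Row maxima: A=175, B=235, C=230, D=245, E=185, F=185, G=210
Best best-case = 245 → D.
Row minima: A=-70, B=60, C=-80, D=-20, E=-75, F=-15, G=-45
Best worst-case = 60 → B.

maximax → D; maximin → B (disagree)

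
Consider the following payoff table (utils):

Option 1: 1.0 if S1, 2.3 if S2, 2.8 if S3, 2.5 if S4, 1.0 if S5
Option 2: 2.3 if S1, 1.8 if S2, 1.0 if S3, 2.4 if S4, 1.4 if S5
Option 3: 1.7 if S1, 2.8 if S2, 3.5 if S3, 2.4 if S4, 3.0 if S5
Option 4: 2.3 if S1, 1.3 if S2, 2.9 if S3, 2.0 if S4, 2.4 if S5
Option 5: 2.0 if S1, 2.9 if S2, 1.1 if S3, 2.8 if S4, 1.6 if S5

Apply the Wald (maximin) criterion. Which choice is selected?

Row minima: Option 1=1.0, Option 2=1.0, Option 3=1.7, Option 4=1.3, Option 5=1.1
Best worst-case = 1.7 → Option 3.

Option 3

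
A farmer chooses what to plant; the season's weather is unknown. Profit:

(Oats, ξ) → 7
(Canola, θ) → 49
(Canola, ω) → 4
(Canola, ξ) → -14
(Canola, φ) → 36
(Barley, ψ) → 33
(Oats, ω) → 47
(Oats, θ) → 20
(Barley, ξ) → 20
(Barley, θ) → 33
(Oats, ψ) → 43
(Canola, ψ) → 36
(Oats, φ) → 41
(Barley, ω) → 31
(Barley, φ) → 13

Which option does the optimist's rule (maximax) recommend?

Canola

Row maxima: Oats=47, Barley=33, Canola=49
Best best-case = 49 → Canola.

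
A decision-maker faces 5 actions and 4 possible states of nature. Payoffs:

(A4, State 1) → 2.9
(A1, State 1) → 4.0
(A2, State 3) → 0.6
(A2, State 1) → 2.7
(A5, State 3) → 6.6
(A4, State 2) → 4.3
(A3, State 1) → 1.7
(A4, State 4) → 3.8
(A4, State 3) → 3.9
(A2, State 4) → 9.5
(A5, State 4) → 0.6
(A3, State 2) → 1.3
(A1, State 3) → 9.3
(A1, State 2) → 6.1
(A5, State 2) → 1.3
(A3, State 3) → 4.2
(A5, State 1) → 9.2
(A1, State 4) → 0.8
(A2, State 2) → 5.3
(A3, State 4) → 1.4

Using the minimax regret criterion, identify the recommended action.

Column bests: State 1=9.2, State 2=6.1, State 3=9.3, State 4=9.5.
A1 regrets: 5.2, 0.0, 0.0, 8.7 → max 8.7
A2 regrets: 6.5, 0.8, 8.7, 0.0 → max 8.7
A3 regrets: 7.5, 4.8, 5.1, 8.1 → max 8.1
A4 regrets: 6.3, 1.8, 5.4, 5.7 → max 6.3
A5 regrets: 0.0, 4.8, 2.7, 8.9 → max 8.9
Smallest max regret = 6.3 → A4.

A4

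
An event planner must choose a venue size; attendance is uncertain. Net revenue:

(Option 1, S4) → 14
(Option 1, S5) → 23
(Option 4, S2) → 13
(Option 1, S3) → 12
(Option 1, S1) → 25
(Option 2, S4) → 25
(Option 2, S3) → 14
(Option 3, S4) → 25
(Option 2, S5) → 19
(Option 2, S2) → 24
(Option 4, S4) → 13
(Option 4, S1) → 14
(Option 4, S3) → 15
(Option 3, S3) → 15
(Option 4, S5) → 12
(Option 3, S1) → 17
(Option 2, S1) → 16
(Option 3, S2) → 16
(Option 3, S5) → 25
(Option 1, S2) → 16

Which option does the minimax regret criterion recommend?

Option 3

Column bests: S1=25, S2=24, S3=15, S4=25, S5=25.
Option 1 regrets: 0, 8, 3, 11, 2 → max 11
Option 2 regrets: 9, 0, 1, 0, 6 → max 9
Option 3 regrets: 8, 8, 0, 0, 0 → max 8
Option 4 regrets: 11, 11, 0, 12, 13 → max 13
Smallest max regret = 8 → Option 3.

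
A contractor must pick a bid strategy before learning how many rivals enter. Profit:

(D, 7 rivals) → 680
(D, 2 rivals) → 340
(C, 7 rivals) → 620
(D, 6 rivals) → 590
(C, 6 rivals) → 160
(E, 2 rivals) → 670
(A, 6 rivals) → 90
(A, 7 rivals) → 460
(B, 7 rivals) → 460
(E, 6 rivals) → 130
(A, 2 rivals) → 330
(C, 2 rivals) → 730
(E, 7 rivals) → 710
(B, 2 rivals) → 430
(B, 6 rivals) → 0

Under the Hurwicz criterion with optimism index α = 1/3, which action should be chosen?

A: 1/3·460 + 2/3·90 = 640/3
B: 1/3·460 + 2/3·0 = 460/3
C: 1/3·730 + 2/3·160 = 350
D: 1/3·680 + 2/3·340 = 1360/3
E: 1/3·710 + 2/3·130 = 970/3
Highest Hurwicz score = 1360/3 → D.

D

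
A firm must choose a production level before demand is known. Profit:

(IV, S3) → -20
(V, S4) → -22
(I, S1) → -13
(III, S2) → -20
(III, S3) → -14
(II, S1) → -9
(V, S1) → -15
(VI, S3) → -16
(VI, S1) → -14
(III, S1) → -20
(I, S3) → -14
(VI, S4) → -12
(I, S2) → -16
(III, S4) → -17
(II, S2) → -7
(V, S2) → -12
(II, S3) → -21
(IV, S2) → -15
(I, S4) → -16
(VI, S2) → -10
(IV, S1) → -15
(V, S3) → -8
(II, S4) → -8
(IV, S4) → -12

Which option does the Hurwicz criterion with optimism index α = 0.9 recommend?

I: 0.9·(-13) + 0.1·(-16) = -13.3
II: 0.9·(-7) + 0.1·(-21) = -8.4
III: 0.9·(-14) + 0.1·(-20) = -14.6
IV: 0.9·(-12) + 0.1·(-20) = -12.8
V: 0.9·(-8) + 0.1·(-22) = -9.4
VI: 0.9·(-10) + 0.1·(-16) = -10.6
Highest Hurwicz score = -8.4 → II.

II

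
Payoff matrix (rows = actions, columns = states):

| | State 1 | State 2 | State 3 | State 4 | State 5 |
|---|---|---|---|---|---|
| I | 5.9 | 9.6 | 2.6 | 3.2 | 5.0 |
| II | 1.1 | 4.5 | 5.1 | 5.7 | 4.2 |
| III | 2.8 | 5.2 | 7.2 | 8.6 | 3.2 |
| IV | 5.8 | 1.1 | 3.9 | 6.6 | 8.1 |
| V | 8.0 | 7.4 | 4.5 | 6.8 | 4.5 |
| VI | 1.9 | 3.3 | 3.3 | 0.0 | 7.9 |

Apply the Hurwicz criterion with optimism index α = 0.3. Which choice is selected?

V

I: 0.3·9.6 + 0.7·2.6 = 4.7
II: 0.3·5.7 + 0.7·1.1 = 2.48
III: 0.3·8.6 + 0.7·2.8 = 4.54
IV: 0.3·8.1 + 0.7·1.1 = 3.2
V: 0.3·8.0 + 0.7·4.5 = 5.55
VI: 0.3·7.9 + 0.7·0.0 = 2.37
Highest Hurwicz score = 5.55 → V.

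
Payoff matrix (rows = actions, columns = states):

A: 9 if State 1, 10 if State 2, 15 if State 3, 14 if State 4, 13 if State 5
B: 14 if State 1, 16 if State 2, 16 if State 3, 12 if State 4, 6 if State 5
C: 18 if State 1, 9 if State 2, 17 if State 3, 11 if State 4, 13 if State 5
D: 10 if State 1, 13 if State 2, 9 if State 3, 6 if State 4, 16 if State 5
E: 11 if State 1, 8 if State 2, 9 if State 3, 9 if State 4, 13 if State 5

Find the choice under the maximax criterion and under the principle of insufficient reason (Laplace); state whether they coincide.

Row maxima: A=15, B=16, C=18, D=16, E=13
Best best-case = 18 → C.
Row averages: A=12.2, B=12.8, C=13.6, D=10.8, E=10
Highest average = 13.6 → C.

maximax → C; laplace → C (agree)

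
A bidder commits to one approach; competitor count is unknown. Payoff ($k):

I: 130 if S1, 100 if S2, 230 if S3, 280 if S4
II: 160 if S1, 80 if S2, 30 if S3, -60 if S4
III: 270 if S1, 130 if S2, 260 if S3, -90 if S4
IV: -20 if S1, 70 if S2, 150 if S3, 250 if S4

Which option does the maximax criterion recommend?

Row maxima: I=280, II=160, III=270, IV=250
Best best-case = 280 → I.

I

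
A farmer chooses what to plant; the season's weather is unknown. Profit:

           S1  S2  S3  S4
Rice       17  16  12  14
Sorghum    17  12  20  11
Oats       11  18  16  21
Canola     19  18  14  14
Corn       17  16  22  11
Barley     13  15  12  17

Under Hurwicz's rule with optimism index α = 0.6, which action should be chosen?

Rice: 0.6·17 + 0.4·12 = 15
Sorghum: 0.6·20 + 0.4·11 = 16.4
Oats: 0.6·21 + 0.4·11 = 17
Canola: 0.6·19 + 0.4·14 = 17
Corn: 0.6·22 + 0.4·11 = 17.6
Barley: 0.6·17 + 0.4·12 = 15
Highest Hurwicz score = 17.6 → Corn.

Corn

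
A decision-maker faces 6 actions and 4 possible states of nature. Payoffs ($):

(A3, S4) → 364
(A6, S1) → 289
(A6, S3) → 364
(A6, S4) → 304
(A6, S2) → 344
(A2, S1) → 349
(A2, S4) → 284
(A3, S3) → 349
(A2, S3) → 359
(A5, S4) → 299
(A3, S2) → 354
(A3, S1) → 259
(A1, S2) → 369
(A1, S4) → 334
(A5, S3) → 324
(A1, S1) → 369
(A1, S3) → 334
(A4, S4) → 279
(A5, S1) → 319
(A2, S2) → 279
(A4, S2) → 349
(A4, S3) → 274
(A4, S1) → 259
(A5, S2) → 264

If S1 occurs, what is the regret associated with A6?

80

Best payoff under S1 is 369.
Regret = 369 − 289 = 80.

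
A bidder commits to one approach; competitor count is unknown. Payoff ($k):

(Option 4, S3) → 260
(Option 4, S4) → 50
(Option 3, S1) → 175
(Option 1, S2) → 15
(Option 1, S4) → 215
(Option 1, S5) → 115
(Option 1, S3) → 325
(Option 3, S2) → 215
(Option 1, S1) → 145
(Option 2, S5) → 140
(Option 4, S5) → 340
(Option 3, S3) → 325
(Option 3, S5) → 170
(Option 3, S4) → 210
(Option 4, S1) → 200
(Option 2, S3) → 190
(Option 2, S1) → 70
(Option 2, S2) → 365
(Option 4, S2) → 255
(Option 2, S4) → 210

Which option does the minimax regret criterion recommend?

Option 4

Column bests: S1=200, S2=365, S3=325, S4=215, S5=340.
Option 1 regrets: 55, 350, 0, 0, 225 → max 350
Option 2 regrets: 130, 0, 135, 5, 200 → max 200
Option 3 regrets: 25, 150, 0, 5, 170 → max 170
Option 4 regrets: 0, 110, 65, 165, 0 → max 165
Smallest max regret = 165 → Option 4.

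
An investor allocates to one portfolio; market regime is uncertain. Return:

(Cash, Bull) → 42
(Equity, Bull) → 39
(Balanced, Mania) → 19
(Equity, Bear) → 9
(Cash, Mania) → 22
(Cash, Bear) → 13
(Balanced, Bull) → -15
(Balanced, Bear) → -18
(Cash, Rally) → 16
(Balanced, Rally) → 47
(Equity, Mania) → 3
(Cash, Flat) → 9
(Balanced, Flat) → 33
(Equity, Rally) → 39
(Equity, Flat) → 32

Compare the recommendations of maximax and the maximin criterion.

maximax → Balanced; maximin → Cash (disagree)

Row maxima: Equity=39, Balanced=47, Cash=42
Best best-case = 47 → Balanced.
Row minima: Equity=3, Balanced=-18, Cash=9
Best worst-case = 9 → Cash.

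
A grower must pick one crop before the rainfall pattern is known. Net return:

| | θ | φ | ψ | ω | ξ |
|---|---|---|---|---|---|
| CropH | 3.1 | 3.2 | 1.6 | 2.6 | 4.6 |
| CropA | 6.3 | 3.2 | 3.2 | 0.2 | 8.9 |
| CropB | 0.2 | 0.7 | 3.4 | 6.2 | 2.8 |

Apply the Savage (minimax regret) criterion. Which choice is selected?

Column bests: θ=6.3, φ=3.2, ψ=3.4, ω=6.2, ξ=8.9.
CropH regrets: 3.2, 0.0, 1.8, 3.6, 4.3 → max 4.3
CropA regrets: 0.0, 0.0, 0.2, 6.0, 0.0 → max 6.0
CropB regrets: 6.1, 2.5, 0.0, 0.0, 6.1 → max 6.1
Smallest max regret = 4.3 → CropH.

CropH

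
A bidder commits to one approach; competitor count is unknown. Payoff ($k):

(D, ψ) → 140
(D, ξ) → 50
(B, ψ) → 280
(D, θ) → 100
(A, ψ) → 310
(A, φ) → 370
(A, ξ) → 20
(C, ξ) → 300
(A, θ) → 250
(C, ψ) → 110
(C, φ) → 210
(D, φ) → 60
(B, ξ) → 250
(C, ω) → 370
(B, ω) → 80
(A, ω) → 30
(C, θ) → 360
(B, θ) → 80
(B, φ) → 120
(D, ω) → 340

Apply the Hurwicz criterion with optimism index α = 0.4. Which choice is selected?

A: 0.4·370 + 0.6·20 = 160
B: 0.4·280 + 0.6·80 = 160
C: 0.4·370 + 0.6·110 = 214
D: 0.4·340 + 0.6·50 = 166
Highest Hurwicz score = 214 → C.

C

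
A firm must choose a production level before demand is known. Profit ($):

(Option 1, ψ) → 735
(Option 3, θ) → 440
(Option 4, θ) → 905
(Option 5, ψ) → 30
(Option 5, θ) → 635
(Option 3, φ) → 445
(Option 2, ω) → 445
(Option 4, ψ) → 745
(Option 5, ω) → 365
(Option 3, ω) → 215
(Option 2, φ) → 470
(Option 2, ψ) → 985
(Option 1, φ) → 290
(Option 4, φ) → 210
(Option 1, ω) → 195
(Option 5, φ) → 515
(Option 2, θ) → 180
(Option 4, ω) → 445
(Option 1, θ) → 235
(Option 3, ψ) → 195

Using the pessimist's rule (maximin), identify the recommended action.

Option 4

Row minima: Option 1=195, Option 2=180, Option 3=195, Option 4=210, Option 5=30
Best worst-case = 210 → Option 4.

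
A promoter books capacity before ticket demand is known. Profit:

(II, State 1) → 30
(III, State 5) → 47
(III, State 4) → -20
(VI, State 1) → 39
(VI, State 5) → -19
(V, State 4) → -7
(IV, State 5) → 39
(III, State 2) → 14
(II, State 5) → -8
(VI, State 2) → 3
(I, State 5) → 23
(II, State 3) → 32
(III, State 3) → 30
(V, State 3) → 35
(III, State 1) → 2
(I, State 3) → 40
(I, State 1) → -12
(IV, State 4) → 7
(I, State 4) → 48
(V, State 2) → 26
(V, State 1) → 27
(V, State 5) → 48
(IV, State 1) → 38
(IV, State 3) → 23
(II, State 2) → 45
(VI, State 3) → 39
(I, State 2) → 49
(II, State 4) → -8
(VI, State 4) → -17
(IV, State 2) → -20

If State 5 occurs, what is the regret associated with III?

1

Best payoff under State 5 is 48.
Regret = 48 − 47 = 1.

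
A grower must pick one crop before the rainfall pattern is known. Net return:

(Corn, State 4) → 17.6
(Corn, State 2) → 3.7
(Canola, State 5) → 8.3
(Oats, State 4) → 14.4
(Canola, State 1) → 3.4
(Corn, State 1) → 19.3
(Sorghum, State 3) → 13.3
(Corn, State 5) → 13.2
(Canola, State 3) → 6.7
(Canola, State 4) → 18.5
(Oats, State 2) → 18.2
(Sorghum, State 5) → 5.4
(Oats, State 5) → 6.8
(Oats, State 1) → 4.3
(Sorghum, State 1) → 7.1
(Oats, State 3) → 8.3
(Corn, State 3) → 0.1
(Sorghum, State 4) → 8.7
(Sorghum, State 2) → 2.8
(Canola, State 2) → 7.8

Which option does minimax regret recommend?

Column bests: State 1=19.3, State 2=18.2, State 3=13.3, State 4=18.5, State 5=13.2.
Canola regrets: 15.9, 10.4, 6.6, 0.0, 4.9 → max 15.9
Corn regrets: 0.0, 14.5, 13.2, 0.9, 0.0 → max 14.5
Oats regrets: 15.0, 0.0, 5.0, 4.1, 6.4 → max 15.0
Sorghum regrets: 12.2, 15.4, 0.0, 9.8, 7.8 → max 15.4
Smallest max regret = 14.5 → Corn.

Corn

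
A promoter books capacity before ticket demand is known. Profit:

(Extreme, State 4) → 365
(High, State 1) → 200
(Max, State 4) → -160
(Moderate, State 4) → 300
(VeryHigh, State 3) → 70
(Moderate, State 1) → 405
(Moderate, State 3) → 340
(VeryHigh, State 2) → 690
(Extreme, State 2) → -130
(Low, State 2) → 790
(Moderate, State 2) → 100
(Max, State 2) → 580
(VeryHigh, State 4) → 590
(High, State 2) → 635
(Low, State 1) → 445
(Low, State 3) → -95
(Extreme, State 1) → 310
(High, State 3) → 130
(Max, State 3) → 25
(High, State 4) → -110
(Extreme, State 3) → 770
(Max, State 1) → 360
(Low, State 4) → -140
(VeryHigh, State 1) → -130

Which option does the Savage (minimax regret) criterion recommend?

Moderate

Column bests: State 1=445, State 2=790, State 3=770, State 4=590.
Low regrets: 0, 0, 865, 730 → max 865
Moderate regrets: 40, 690, 430, 290 → max 690
High regrets: 245, 155, 640, 700 → max 700
VeryHigh regrets: 575, 100, 700, 0 → max 700
Extreme regrets: 135, 920, 0, 225 → max 920
Max regrets: 85, 210, 745, 750 → max 750
Smallest max regret = 690 → Moderate.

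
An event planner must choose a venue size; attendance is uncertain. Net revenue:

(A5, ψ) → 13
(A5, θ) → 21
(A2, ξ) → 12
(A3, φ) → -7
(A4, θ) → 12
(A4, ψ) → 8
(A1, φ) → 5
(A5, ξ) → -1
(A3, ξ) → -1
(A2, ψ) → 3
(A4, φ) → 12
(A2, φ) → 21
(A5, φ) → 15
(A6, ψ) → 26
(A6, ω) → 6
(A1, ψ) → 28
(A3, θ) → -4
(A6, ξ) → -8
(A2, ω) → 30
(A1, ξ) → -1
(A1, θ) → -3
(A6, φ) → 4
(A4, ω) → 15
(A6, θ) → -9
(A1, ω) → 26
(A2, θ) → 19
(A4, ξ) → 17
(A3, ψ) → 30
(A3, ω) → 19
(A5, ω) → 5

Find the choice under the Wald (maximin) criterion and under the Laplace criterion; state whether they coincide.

Row minima: A1=-3, A2=3, A3=-7, A4=8, A5=-1, A6=-9
Best worst-case = 8 → A4.
Row averages: A1=11, A2=17, A3=7.4, A4=12.8, A5=10.6, A6=3.8
Highest average = 17 → A2.

maximin → A4; laplace → A2 (disagree)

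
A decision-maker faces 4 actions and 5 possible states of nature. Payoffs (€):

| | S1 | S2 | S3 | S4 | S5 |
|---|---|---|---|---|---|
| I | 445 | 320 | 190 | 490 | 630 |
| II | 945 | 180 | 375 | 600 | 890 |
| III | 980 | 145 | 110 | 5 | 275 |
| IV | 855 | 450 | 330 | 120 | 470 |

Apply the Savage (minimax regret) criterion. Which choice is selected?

Column bests: S1=980, S2=450, S3=375, S4=600, S5=890.
I regrets: 535, 130, 185, 110, 260 → max 535
II regrets: 35, 270, 0, 0, 0 → max 270
III regrets: 0, 305, 265, 595, 615 → max 615
IV regrets: 125, 0, 45, 480, 420 → max 480
Smallest max regret = 270 → II.

II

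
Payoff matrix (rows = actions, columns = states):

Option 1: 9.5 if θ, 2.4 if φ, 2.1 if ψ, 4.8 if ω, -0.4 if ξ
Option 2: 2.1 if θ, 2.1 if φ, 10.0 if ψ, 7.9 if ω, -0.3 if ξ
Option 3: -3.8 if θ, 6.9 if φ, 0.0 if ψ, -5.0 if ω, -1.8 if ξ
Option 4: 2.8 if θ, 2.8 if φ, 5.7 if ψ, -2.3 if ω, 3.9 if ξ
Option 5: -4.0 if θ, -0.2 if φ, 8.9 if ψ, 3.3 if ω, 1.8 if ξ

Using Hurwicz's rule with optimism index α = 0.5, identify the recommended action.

Option 1: 0.5·9.5 + 0.5·(-0.4) = 4.55
Option 2: 0.5·10.0 + 0.5·(-0.3) = 4.85
Option 3: 0.5·6.9 + 0.5·(-5.0) = 0.95
Option 4: 0.5·5.7 + 0.5·(-2.3) = 1.7
Option 5: 0.5·8.9 + 0.5·(-4.0) = 2.45
Highest Hurwicz score = 4.85 → Option 2.

Option 2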